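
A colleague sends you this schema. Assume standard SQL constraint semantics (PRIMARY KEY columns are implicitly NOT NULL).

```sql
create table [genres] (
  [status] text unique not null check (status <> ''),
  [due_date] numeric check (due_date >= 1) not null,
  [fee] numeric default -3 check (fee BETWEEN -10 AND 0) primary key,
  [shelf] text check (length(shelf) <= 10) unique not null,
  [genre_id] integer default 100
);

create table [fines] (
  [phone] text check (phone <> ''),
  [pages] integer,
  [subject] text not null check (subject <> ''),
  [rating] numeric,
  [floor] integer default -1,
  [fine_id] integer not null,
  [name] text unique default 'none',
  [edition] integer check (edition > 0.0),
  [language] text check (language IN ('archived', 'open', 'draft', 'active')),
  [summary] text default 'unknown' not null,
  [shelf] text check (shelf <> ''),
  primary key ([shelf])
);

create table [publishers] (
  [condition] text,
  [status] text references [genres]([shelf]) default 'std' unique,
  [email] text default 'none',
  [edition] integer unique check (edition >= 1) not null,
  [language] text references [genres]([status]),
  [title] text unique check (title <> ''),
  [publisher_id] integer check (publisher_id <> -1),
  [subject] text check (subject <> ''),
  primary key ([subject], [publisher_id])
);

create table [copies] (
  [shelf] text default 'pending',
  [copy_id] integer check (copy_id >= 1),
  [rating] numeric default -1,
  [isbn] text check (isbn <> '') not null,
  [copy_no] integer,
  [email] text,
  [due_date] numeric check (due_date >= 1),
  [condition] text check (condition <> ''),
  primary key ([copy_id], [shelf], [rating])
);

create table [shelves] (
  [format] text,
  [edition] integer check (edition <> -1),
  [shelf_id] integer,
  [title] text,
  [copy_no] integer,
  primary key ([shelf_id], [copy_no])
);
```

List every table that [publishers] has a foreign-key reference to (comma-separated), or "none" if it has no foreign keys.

- status REFERENCES genres(shelf).
- language REFERENCES genres(status).

genres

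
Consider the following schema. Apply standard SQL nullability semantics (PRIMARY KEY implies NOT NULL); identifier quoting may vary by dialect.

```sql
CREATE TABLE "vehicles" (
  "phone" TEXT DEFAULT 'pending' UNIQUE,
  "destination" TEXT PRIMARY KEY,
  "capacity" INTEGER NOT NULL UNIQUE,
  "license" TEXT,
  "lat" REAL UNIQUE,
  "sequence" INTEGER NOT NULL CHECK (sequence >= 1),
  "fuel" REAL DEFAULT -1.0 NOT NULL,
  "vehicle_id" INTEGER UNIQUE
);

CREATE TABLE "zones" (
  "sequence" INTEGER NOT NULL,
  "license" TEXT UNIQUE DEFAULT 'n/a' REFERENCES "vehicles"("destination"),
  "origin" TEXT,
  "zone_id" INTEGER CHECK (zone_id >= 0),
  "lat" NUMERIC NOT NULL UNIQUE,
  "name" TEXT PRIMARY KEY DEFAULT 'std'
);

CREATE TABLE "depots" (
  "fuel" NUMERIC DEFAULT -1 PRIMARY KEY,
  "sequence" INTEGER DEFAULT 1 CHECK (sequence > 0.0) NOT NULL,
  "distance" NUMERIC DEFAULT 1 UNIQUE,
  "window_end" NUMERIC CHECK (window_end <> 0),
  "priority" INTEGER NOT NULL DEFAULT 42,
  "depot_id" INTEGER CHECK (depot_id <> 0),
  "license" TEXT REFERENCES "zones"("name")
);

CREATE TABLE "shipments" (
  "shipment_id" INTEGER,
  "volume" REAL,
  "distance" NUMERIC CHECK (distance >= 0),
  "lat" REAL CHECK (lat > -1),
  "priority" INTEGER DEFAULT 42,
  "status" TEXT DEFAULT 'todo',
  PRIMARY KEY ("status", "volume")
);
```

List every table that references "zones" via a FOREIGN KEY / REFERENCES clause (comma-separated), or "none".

- depots.license references zones(name).

depots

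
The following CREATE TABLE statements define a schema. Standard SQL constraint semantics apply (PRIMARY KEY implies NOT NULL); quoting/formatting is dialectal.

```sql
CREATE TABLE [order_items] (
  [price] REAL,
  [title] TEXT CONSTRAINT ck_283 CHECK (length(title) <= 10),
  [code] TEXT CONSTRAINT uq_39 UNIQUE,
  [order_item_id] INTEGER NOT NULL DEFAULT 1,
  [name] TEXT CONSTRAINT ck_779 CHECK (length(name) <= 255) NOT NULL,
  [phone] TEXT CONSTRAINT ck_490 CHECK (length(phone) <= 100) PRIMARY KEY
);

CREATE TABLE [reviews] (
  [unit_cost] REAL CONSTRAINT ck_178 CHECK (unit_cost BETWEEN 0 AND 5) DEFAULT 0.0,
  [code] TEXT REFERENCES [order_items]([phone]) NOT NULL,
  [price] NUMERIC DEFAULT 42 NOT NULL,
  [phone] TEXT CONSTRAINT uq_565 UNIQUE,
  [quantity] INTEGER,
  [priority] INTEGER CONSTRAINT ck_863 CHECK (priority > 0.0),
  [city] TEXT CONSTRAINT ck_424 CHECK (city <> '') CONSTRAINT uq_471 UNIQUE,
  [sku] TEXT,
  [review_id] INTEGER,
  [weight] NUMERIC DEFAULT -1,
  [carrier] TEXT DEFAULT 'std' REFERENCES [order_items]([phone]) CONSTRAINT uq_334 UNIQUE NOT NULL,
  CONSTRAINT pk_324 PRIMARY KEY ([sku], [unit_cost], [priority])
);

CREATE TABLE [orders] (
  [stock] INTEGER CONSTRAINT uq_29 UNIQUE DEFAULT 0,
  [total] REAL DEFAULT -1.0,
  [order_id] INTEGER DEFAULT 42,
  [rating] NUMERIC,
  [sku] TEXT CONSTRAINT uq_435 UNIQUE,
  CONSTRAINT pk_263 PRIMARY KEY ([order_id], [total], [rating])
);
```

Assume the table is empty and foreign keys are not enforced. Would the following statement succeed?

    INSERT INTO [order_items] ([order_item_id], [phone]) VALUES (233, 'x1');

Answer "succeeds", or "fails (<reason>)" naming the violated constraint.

fails (NOT NULL on name)

name is omitted from the column list and has no DEFAULT, so it would receive NULL.
But name is declared NOT NULL.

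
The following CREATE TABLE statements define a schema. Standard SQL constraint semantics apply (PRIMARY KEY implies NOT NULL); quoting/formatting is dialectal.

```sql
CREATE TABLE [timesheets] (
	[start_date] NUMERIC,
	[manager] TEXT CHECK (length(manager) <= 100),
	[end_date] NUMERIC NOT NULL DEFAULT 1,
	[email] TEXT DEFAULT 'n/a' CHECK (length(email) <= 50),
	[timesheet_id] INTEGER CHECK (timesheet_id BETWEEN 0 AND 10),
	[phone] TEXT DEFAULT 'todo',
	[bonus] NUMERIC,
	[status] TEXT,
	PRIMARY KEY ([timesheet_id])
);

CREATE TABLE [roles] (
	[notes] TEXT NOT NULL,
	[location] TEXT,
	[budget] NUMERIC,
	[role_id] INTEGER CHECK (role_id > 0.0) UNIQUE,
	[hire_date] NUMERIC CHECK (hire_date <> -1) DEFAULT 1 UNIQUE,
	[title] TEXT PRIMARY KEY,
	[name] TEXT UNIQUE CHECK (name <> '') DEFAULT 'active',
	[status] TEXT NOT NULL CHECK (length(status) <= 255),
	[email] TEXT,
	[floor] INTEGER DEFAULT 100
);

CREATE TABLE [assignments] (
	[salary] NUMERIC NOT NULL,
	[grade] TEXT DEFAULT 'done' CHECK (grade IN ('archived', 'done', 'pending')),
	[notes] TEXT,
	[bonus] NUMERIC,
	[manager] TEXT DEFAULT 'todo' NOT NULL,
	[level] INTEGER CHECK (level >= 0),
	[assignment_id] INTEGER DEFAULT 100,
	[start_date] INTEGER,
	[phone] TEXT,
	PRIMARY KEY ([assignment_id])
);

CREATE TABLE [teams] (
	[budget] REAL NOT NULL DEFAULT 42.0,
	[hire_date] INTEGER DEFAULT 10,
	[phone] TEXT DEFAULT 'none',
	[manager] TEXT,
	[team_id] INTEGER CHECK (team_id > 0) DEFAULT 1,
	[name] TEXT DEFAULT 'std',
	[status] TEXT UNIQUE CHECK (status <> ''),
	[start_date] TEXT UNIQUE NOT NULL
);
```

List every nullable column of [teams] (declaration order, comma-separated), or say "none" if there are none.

hire_date, phone, manager, team_id, name, status

- budget: declared NOT NULL → not nullable.
- hire_date: DEFAULT only fills an omitted column; an explicit NULL is still allowed → nullable.
- phone: DEFAULT only fills an omitted column; an explicit NULL is still allowed → nullable.
- manager: no NOT NULL constraint applies → nullable.
- team_id: CHECK does not forbid NULL (a CHECK constraint passes when its expression is NULL) → nullable.
- name: DEFAULT only fills an omitted column; an explicit NULL is still allowed → nullable.
- status: CHECK does not forbid NULL (a CHECK constraint passes when its expression is NULL) → nullable.
- start_date: declared NOT NULL → not nullable.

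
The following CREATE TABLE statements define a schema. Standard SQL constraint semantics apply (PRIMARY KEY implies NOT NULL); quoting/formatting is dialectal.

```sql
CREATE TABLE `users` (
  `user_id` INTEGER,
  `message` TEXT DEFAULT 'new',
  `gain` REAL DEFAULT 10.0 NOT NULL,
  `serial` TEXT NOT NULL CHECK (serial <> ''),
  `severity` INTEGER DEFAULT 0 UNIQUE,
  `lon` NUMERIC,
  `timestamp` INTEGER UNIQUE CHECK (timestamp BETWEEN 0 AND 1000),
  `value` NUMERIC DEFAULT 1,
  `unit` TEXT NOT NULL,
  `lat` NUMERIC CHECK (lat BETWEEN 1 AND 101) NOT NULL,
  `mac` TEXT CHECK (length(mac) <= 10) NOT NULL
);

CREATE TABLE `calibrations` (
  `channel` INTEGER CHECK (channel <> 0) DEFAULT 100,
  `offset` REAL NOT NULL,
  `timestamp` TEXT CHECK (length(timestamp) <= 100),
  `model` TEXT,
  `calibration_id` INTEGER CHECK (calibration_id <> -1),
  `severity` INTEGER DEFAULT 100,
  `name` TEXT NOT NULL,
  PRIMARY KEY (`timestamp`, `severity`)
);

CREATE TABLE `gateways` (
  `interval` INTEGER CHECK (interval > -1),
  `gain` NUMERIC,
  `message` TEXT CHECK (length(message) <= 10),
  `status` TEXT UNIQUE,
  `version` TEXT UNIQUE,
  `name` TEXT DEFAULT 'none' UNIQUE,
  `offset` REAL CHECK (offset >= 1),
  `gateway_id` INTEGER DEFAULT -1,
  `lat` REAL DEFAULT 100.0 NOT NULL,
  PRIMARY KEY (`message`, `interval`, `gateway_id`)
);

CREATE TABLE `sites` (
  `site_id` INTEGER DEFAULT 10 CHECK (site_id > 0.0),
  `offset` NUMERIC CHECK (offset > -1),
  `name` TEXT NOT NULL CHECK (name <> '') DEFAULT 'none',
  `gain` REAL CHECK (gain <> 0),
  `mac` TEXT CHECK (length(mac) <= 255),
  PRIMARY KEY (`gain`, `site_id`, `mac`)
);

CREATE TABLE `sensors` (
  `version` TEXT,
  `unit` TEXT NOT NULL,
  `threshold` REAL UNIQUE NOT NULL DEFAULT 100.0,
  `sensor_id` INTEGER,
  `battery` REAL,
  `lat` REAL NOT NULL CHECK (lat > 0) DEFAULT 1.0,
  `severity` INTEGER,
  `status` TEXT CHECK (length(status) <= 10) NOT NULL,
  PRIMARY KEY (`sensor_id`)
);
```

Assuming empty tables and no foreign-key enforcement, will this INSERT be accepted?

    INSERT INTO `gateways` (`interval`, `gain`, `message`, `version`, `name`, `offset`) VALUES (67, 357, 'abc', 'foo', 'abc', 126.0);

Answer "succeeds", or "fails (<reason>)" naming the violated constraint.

succeeds

NOT NULL columns: gateway_id defaults to -1; interval is supplied; lat defaults to 100.0; message is supplied.
CHECK constraints: 67 satisfies (interval > -1); 'abc' satisfies (length(message) <= 10); 126.0 satisfies (offset >= 1).
No constraint is violated.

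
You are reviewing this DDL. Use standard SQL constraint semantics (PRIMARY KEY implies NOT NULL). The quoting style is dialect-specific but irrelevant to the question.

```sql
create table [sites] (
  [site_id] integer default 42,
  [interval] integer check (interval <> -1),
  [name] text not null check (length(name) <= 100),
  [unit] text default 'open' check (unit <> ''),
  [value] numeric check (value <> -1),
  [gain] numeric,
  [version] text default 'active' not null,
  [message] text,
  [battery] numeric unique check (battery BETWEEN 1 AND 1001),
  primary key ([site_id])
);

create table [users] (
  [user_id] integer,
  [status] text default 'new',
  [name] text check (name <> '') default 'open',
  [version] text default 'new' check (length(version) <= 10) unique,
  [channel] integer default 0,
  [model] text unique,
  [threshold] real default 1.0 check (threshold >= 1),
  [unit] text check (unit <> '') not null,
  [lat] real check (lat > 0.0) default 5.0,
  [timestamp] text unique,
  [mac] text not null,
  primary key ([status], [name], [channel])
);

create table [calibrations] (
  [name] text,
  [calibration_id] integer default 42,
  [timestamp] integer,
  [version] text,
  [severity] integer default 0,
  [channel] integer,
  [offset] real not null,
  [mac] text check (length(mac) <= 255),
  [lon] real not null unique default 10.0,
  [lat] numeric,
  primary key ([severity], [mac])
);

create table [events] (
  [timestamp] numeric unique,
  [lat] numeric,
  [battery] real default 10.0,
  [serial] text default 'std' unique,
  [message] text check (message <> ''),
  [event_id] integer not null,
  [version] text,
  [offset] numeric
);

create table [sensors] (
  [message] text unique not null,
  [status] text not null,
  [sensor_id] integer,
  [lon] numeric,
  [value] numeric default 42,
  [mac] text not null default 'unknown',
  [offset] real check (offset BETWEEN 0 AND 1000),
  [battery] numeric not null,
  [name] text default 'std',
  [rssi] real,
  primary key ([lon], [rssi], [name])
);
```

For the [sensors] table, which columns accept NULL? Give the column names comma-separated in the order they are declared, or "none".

- message: declared NOT NULL → not nullable.
- status: declared NOT NULL → not nullable.
- sensor_id: no NOT NULL constraint applies → nullable.
- lon: part of the PRIMARY KEY, which implies NOT NULL → not nullable.
- value: DEFAULT only fills an omitted column; an explicit NULL is still allowed → nullable.
- mac: declared NOT NULL → not nullable.
- offset: CHECK does not forbid NULL (a CHECK constraint passes when its expression is NULL) → nullable.
- battery: declared NOT NULL → not nullable.
- name: part of the PRIMARY KEY, which implies NOT NULL → not nullable.
- rssi: part of the PRIMARY KEY, which implies NOT NULL → not nullable.

sensor_id, value, offset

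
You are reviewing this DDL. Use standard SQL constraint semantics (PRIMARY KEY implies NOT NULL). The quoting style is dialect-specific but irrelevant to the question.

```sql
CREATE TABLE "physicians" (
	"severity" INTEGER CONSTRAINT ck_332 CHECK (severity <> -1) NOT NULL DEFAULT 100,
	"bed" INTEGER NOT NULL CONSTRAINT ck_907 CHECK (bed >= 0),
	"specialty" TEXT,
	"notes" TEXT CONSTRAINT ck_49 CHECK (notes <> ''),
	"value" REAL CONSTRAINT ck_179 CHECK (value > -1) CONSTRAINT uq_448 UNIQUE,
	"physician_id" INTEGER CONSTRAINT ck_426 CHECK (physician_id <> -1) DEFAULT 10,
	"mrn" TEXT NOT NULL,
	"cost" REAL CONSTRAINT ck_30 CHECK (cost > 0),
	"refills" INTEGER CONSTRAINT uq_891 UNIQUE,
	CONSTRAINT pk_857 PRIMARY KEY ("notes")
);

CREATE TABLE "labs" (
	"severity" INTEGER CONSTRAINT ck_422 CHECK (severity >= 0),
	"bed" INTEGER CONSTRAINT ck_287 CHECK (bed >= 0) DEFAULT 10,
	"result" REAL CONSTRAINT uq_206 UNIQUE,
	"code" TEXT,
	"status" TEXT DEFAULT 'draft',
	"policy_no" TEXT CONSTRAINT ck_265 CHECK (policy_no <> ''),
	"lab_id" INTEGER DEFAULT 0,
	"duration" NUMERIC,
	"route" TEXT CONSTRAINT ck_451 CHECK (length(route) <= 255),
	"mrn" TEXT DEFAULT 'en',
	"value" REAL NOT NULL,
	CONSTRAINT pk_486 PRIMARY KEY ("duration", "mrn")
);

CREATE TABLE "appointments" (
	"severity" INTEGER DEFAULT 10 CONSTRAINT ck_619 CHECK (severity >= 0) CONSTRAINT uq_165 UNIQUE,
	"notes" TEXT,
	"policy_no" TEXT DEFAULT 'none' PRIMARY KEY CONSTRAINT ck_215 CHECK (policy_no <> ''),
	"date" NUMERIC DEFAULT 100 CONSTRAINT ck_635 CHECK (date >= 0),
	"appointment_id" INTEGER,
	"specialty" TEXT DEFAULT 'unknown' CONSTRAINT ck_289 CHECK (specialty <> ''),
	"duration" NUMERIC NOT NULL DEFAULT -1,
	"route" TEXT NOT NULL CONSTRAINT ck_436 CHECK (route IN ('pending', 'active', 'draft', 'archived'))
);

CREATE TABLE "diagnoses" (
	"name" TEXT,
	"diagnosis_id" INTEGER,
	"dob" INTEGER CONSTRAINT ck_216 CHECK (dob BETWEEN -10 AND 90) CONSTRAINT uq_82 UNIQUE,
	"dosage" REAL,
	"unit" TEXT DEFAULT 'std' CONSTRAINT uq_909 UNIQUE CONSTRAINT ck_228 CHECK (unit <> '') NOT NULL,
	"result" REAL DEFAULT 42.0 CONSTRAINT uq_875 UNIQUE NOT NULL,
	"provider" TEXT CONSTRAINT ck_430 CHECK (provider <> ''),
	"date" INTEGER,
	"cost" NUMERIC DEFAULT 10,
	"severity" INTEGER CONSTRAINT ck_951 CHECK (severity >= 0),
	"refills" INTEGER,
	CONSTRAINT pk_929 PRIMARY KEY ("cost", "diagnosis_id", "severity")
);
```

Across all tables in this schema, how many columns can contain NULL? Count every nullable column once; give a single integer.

24

physicians: 5 nullable (specialty, value, physician_id, cost, refills — PK (notes) and explicit NOT NULL columns excluded).
labs: 8 nullable (severity, bed, result, code, status, policy_no, lab_id, route — PK (duration, mrn) and explicit NOT NULL columns excluded).
appointments: 5 nullable (severity, notes, date, appointment_id, specialty — PK (policy_no) and explicit NOT NULL columns excluded).
diagnoses: 6 nullable (name, dob, dosage, provider, date, refills — PK (cost, diagnosis_id, severity) and explicit NOT NULL columns excluded).
Total: 5 + 8 + 5 + 6 = 24.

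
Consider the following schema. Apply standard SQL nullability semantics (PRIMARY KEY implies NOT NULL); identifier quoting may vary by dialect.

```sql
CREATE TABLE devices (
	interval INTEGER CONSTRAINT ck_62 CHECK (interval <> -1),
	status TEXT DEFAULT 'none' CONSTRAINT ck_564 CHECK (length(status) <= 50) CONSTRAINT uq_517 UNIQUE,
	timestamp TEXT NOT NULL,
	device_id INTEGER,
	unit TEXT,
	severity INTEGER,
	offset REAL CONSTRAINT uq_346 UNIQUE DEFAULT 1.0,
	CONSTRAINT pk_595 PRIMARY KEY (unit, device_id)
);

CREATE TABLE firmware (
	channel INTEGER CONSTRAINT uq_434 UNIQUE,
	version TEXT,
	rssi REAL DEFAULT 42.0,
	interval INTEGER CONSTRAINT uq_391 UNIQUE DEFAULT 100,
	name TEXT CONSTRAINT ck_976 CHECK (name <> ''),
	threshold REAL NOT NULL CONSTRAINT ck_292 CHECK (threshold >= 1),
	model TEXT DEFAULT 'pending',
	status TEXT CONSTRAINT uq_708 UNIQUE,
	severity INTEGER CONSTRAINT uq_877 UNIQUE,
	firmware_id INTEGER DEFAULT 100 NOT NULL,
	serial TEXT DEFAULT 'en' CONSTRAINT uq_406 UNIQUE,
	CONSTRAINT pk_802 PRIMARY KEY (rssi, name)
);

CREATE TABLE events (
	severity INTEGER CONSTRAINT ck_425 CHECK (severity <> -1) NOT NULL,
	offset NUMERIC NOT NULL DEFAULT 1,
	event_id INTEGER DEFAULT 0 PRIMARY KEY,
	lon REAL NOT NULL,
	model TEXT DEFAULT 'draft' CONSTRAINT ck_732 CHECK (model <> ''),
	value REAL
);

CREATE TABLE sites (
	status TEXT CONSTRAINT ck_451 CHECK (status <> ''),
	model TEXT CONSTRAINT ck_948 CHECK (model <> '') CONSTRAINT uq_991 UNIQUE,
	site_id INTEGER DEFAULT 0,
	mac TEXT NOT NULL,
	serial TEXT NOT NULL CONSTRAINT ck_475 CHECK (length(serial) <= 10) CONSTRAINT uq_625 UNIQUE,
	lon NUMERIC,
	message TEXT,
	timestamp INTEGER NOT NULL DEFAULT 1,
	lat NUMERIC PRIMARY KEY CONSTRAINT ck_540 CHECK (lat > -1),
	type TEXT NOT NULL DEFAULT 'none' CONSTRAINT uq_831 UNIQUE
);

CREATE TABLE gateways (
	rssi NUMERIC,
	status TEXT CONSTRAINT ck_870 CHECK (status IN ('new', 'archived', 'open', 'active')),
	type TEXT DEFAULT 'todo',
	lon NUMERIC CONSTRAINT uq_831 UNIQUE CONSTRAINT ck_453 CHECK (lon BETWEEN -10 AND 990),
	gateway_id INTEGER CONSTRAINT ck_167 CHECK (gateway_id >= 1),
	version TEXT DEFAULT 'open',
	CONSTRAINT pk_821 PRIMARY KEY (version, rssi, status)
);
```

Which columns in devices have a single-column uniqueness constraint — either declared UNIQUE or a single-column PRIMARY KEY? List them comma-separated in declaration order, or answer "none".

- interval: no UNIQUE or single-column PK constraint.
- status: declared UNIQUE → unique.
- timestamp: no UNIQUE or single-column PK constraint.
- device_id: part of a composite PRIMARY KEY — only the tuple is unique, not this column on its own.
- unit: part of a composite PRIMARY KEY — only the tuple is unique, not this column on its own.
- severity: no UNIQUE or single-column PK constraint.
- offset: declared UNIQUE → unique.

status, offset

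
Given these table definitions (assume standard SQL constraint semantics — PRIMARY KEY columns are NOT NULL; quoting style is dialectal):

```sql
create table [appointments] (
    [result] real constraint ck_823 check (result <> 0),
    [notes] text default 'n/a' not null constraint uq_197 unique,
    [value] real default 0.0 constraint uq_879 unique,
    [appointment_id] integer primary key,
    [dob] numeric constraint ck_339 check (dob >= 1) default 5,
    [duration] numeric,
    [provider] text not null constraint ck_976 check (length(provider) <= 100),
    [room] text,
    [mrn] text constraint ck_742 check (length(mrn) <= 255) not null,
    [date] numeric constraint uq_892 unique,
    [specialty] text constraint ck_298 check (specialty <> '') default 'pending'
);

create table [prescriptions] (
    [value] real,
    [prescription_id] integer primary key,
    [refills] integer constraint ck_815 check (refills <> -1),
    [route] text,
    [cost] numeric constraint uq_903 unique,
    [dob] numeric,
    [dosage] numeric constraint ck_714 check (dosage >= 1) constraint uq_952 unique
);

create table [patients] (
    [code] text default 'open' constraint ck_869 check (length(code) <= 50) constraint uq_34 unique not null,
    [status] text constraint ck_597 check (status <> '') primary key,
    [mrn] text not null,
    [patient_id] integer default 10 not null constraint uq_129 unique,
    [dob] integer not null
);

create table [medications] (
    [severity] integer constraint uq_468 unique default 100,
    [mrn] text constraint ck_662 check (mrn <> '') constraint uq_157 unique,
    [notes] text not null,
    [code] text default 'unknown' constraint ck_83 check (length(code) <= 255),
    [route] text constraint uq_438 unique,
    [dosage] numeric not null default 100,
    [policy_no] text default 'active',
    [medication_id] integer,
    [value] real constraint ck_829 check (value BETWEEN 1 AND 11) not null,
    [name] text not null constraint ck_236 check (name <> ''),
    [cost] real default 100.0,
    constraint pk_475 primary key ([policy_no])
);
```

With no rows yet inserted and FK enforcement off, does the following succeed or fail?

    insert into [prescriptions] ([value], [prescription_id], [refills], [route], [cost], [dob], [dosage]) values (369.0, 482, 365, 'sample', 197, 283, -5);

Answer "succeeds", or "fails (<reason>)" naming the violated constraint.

fails (CHECK on dosage)

The value -5 for dosage violates CHECK (dosage >= 1).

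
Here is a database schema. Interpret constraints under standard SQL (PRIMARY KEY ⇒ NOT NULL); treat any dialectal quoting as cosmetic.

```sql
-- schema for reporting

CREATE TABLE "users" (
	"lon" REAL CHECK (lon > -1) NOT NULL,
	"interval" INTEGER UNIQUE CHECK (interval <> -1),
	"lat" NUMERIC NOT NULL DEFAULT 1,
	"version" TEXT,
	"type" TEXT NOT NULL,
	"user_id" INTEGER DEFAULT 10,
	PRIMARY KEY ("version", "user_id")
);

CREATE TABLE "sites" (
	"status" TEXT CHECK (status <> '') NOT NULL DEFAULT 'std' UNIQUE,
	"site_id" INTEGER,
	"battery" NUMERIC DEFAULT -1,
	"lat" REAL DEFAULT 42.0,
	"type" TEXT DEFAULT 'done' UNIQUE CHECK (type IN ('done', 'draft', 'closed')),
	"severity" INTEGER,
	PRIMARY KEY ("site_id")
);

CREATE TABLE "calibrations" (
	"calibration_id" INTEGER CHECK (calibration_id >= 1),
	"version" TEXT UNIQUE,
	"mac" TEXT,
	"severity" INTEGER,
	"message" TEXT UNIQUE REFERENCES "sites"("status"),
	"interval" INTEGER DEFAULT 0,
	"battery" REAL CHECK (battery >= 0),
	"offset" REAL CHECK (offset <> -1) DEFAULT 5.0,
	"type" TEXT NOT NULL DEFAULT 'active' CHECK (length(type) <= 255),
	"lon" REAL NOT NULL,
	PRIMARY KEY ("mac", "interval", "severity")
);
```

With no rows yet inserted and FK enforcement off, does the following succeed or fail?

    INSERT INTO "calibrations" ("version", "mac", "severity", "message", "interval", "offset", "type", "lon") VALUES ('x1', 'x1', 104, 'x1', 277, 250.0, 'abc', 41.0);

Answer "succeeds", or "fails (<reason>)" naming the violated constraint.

succeeds

NOT NULL columns: interval is supplied; lon is supplied; mac is supplied; severity is supplied; type is supplied.
CHECK constraints: 250.0 satisfies (offset <> -1); 'abc' satisfies (length(type) <= 255).
No constraint is violated.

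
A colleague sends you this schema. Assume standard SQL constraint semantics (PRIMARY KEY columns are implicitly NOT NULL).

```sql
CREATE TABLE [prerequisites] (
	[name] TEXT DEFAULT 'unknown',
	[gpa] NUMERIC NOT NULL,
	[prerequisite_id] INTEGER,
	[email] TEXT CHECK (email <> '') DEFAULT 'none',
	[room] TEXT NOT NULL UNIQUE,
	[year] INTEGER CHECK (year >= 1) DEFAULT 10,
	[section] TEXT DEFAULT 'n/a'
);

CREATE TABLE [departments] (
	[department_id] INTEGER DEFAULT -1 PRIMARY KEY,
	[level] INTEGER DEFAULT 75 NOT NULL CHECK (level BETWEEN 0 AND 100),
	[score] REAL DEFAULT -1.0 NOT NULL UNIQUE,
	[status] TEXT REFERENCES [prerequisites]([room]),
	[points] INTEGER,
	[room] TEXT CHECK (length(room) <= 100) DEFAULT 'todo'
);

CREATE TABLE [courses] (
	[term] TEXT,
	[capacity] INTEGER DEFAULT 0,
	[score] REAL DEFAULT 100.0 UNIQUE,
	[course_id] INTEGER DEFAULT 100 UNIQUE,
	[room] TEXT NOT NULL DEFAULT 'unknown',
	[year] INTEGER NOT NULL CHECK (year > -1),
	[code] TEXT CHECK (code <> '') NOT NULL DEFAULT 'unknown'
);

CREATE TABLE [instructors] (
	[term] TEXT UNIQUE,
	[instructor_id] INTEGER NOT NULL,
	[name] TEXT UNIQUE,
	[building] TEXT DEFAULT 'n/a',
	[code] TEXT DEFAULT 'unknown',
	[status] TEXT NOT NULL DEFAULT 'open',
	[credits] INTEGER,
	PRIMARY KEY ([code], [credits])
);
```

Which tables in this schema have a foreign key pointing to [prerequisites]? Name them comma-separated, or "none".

departments

- departments.status references prerequisites(room).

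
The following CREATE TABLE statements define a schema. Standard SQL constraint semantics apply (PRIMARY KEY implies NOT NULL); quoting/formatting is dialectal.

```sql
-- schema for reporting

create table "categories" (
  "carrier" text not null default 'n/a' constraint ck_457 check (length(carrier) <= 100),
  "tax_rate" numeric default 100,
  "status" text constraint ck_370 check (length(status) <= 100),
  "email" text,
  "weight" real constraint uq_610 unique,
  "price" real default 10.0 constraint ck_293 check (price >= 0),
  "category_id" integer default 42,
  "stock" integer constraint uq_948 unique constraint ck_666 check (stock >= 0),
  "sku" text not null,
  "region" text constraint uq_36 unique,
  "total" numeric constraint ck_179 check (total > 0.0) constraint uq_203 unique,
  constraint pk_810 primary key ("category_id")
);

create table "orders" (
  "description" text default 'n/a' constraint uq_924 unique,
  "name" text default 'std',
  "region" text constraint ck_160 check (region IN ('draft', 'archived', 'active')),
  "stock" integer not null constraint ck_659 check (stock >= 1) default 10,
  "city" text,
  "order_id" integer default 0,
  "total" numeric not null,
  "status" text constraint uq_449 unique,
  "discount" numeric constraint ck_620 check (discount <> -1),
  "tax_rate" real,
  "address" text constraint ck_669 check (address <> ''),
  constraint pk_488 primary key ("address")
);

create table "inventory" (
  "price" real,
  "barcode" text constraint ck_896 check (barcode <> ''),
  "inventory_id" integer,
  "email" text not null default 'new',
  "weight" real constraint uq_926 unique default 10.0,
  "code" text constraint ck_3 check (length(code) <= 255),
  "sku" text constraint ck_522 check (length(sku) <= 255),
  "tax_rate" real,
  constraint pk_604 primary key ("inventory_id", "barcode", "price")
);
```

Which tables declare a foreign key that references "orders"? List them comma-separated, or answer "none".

none

No REFERENCES clause anywhere in the schema names orders.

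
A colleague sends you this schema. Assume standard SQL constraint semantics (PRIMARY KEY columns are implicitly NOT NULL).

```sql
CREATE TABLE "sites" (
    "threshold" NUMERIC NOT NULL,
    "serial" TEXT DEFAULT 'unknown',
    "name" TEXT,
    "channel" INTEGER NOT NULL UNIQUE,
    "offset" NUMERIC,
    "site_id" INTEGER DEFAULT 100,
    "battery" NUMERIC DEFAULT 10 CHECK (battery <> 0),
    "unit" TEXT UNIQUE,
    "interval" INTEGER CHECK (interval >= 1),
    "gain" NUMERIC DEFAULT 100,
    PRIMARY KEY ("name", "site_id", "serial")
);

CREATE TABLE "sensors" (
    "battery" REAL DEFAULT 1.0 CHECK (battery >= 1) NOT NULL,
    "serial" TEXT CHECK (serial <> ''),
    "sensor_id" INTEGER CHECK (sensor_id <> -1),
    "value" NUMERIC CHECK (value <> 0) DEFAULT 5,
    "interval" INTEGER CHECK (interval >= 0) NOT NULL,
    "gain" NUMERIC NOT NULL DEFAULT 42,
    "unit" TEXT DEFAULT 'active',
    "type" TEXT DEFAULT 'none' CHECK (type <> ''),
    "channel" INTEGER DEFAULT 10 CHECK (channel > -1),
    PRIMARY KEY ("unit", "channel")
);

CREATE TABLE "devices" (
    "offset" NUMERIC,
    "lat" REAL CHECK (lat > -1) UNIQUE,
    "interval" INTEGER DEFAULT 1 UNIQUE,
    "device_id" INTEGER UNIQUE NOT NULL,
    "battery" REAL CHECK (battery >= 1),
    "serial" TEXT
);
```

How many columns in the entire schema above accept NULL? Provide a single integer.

14

sites: 5 nullable (offset, battery, unit, interval, gain — PK (name, site_id, serial) and explicit NOT NULL columns excluded).
sensors: 4 nullable (serial, sensor_id, value, type — PK (unit, channel) and explicit NOT NULL columns excluded).
devices: 5 nullable (offset, lat, interval, battery, serial — PK none and explicit NOT NULL columns excluded).
Total: 5 + 4 + 5 = 14.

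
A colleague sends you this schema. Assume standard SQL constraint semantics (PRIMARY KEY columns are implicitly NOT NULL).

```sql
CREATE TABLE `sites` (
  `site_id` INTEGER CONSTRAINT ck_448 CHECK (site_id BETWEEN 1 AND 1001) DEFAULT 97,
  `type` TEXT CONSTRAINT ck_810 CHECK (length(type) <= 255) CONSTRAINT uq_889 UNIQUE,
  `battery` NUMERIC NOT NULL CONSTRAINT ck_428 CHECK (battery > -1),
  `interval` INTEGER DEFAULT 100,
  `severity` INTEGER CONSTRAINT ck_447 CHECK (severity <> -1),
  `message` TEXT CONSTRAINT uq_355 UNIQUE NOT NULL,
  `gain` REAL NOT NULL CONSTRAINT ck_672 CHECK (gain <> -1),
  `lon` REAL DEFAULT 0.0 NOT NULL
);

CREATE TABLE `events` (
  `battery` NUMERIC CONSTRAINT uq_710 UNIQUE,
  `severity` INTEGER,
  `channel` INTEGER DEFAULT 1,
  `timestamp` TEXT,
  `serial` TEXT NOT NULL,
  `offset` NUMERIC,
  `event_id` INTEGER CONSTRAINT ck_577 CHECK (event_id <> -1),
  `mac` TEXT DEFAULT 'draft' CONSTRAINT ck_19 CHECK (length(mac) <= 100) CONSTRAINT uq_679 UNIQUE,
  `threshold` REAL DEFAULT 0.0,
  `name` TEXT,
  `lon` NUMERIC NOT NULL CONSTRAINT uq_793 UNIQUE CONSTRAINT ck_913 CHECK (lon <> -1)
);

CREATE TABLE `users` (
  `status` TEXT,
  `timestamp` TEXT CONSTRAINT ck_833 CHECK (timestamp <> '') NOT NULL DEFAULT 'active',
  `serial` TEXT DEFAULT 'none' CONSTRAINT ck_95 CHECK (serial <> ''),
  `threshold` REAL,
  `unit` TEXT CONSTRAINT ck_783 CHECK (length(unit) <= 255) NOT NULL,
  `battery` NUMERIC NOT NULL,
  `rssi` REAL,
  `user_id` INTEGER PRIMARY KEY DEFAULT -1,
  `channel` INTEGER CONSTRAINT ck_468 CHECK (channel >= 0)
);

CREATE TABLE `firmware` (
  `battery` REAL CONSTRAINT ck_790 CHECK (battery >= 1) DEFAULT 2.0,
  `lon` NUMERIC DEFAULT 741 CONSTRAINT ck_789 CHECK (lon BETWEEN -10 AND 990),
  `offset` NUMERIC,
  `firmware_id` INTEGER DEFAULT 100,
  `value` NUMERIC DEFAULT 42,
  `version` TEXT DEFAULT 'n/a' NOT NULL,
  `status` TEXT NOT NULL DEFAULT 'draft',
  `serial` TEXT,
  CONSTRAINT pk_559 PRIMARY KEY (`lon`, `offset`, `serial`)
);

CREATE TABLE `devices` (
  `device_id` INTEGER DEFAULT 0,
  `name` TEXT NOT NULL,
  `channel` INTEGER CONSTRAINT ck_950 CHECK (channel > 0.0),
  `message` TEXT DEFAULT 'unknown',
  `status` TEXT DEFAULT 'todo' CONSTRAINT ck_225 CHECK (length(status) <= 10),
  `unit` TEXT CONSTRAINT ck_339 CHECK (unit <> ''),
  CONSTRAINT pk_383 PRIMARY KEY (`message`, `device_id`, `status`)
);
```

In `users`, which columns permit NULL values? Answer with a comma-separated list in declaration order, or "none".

- status: no NOT NULL constraint applies → nullable.
- timestamp: declared NOT NULL → not nullable.
- serial: CHECK does not forbid NULL (a CHECK constraint passes when its expression is NULL) → nullable.
- threshold: no NOT NULL constraint applies → nullable.
- unit: declared NOT NULL → not nullable.
- battery: declared NOT NULL → not nullable.
- rssi: no NOT NULL constraint applies → nullable.
- user_id: part of the PRIMARY KEY, which implies NOT NULL → not nullable.
- channel: CHECK does not forbid NULL (a CHECK constraint passes when its expression is NULL) → nullable.

status, serial, threshold, rssi, channel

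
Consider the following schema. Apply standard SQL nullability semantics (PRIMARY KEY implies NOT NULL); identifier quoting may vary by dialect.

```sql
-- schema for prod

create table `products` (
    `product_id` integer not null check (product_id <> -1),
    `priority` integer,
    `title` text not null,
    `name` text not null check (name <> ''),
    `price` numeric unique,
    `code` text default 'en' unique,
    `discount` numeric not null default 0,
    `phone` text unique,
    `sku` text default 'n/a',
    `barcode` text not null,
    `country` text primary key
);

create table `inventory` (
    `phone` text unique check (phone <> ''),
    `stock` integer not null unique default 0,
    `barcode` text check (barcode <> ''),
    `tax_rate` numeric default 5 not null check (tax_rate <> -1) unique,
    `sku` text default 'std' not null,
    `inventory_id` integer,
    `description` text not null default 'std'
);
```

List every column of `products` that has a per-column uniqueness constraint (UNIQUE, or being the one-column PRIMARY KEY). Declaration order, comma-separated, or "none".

price, code, phone, country

- product_id: no UNIQUE or single-column PK constraint.
- priority: no UNIQUE or single-column PK constraint.
- title: no UNIQUE or single-column PK constraint.
- name: no UNIQUE or single-column PK constraint.
- price: declared UNIQUE → unique.
- code: declared UNIQUE → unique.
- discount: no UNIQUE or single-column PK constraint.
- phone: declared UNIQUE → unique.
- sku: no UNIQUE or single-column PK constraint.
- barcode: no UNIQUE or single-column PK constraint.
- country: single-column PRIMARY KEY → unique.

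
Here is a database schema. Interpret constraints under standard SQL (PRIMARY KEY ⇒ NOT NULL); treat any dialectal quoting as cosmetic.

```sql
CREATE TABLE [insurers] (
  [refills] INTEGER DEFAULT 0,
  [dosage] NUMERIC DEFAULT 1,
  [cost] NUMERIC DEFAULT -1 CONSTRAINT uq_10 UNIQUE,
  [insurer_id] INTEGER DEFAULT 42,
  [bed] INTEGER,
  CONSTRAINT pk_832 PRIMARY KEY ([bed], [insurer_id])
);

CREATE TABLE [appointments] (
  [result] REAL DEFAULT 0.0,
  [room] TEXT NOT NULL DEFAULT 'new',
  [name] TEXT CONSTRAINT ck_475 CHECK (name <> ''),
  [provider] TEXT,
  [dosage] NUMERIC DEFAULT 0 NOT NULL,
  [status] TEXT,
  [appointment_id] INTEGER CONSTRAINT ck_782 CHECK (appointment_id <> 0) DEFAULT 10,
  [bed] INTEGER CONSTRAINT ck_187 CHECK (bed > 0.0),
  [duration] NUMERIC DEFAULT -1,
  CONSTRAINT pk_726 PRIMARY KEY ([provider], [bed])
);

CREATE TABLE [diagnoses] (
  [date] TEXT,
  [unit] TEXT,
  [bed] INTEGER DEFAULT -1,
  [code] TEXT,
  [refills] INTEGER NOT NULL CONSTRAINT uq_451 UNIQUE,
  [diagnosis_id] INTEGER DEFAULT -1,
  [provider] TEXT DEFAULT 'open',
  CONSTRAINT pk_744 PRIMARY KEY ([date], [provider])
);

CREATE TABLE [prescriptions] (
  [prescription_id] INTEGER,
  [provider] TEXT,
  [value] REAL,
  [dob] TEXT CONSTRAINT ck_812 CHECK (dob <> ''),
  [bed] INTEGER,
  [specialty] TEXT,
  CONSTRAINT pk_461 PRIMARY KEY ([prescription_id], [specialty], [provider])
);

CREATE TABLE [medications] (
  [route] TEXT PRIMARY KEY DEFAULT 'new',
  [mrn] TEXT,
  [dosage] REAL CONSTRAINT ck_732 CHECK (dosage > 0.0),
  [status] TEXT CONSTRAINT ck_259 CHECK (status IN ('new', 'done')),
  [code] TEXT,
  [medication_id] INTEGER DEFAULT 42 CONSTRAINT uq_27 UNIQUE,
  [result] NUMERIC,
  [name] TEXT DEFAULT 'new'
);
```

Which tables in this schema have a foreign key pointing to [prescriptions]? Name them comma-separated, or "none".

none

No REFERENCES clause anywhere in the schema names prescriptions.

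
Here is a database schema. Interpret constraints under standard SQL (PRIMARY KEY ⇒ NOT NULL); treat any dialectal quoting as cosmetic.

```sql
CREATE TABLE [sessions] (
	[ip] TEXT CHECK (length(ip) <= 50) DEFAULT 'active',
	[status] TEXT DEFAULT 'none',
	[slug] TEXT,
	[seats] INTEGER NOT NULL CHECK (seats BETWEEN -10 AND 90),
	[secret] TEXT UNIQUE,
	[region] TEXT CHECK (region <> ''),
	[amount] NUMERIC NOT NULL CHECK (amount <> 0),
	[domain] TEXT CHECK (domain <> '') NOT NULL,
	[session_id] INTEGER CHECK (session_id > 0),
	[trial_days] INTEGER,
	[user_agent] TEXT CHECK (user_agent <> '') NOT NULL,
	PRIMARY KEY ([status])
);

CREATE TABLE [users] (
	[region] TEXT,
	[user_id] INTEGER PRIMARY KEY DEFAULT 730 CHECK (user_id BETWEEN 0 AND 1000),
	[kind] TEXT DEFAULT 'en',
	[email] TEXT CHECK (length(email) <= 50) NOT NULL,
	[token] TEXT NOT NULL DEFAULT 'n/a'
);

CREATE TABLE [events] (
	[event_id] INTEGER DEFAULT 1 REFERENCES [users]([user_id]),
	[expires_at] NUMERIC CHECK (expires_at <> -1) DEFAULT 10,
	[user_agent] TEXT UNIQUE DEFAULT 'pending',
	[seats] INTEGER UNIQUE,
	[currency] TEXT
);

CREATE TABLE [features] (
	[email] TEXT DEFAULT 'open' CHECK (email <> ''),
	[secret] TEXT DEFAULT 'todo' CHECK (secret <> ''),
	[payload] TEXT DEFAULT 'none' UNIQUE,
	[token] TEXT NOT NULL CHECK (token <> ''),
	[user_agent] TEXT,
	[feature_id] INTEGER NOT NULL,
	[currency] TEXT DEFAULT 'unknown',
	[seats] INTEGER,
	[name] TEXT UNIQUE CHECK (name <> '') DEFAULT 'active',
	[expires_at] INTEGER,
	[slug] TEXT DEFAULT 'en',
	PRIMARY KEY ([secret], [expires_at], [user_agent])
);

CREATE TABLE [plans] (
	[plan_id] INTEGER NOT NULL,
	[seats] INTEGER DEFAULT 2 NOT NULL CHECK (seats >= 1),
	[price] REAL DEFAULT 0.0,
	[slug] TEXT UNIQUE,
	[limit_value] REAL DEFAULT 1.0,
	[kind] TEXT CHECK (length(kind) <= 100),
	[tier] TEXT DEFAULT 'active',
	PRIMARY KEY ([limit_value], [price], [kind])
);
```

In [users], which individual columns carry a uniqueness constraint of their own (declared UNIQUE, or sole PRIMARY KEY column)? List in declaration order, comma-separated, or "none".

user_id

- region: no UNIQUE or single-column PK constraint.
- user_id: single-column PRIMARY KEY → unique.
- kind: no UNIQUE or single-column PK constraint.
- email: no UNIQUE or single-column PK constraint.
- token: no UNIQUE or single-column PK constraint.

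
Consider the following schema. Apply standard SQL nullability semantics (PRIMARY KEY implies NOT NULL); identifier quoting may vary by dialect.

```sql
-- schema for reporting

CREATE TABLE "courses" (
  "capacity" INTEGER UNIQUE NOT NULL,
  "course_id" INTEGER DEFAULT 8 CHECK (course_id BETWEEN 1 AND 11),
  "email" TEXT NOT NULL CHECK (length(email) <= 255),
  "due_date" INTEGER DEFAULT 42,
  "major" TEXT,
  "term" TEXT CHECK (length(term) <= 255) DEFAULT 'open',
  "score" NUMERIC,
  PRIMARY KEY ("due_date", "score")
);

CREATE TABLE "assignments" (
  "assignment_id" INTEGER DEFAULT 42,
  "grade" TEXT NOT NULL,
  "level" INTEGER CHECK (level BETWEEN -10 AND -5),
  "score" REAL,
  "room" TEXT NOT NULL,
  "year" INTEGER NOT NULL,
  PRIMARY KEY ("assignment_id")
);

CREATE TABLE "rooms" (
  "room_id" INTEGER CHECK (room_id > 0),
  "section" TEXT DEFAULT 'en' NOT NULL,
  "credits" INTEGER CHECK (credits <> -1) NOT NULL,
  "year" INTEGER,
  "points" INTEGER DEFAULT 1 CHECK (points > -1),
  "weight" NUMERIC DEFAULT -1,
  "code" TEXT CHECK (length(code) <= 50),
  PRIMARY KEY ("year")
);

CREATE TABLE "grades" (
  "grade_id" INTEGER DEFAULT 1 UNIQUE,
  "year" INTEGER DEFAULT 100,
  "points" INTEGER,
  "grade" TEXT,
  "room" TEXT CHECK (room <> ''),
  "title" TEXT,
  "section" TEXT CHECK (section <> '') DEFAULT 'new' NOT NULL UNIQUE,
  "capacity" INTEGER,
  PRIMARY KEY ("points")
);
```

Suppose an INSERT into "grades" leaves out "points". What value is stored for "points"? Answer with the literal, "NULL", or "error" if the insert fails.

error

points has no DEFAULT clause.
Omitting it would insert NULL, but it is part of the PRIMARY KEY, so the INSERT fails.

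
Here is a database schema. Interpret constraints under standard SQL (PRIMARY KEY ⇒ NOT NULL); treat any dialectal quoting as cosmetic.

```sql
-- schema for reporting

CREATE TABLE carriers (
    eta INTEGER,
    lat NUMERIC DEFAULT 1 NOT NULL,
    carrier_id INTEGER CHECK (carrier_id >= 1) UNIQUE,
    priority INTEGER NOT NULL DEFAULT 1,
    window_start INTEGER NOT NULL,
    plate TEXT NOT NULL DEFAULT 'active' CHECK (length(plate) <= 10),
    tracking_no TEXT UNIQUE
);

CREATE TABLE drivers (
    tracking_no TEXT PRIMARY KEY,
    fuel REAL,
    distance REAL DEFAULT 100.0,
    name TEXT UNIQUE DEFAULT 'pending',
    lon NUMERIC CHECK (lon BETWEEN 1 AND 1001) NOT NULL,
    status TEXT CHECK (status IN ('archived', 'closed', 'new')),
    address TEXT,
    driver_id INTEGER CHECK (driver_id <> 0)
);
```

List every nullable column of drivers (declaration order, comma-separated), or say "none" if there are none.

fuel, distance, name, status, address, driver_id

- tracking_no: part of the PRIMARY KEY, which implies NOT NULL → not nullable.
- fuel: no NOT NULL constraint applies → nullable.
- distance: DEFAULT only fills an omitted column; an explicit NULL is still allowed → nullable.
- name: UNIQUE does not imply NOT NULL → nullable.
- lon: declared NOT NULL → not nullable.
- status: CHECK does not forbid NULL (a CHECK constraint passes when its expression is NULL) → nullable.
- address: no NOT NULL constraint applies → nullable.
- driver_id: CHECK does not forbid NULL (a CHECK constraint passes when its expression is NULL) → nullable.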